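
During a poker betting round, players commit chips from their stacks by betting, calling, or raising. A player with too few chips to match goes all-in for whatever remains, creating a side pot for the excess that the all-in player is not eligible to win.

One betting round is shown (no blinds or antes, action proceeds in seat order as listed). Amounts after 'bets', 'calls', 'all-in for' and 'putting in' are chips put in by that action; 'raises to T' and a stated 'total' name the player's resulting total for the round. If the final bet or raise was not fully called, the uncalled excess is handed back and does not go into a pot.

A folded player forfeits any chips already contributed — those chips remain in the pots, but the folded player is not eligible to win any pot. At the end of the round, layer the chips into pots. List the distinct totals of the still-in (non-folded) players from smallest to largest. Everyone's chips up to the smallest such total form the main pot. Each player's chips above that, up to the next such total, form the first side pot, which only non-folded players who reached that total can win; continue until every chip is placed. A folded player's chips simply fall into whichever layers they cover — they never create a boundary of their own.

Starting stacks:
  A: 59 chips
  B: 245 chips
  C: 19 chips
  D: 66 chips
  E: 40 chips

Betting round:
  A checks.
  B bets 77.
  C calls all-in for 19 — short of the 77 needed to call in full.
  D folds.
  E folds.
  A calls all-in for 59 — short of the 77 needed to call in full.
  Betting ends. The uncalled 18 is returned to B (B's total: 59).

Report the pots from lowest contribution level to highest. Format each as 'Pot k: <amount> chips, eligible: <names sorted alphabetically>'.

Pot 1: 57 chips, eligible: A, B, C
Pot 2: 80 chips, eligible: A, B

Derivation:
Contributions (after 18 returned to B): A=59, B=59, C=19
Folded: D, E
Pot levels (distinct totals of non-folded players): 19, 59
Layer 1-19: 19 each from A, B, C = 19*3 = 57 chips; eligible A, B, C
Layer 20-59: 40 each from A, B = 40*2 = 80 chips; eligible A, B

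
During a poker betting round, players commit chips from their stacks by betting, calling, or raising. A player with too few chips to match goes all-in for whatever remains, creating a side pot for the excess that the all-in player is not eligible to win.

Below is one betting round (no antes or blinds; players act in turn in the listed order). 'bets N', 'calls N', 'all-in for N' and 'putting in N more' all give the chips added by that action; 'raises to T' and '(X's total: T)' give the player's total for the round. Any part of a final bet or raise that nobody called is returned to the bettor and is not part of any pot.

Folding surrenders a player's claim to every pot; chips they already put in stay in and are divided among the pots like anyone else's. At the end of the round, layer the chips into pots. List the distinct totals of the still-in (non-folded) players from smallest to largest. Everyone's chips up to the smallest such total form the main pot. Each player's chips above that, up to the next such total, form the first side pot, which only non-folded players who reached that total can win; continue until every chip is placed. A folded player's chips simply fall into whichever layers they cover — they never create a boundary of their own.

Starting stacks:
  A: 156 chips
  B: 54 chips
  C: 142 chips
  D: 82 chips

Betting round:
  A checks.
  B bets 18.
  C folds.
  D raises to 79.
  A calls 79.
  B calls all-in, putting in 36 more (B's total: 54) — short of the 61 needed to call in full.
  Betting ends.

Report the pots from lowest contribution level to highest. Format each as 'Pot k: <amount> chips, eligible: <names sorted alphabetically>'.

Pot 1: 162 chips, eligible: A, B, D
Pot 2: 50 chips, eligible: A, D

Derivation:
Contributions: A=79, B=54, D=79
Folded: C
Pot levels (distinct totals of non-folded players): 54, 79
Layer 1-54: 54 each from A, B, D = 54*3 = 162 chips; eligible A, B, D
Layer 55-79: 25 each from A, D = 25*2 = 50 chips; eligible A, D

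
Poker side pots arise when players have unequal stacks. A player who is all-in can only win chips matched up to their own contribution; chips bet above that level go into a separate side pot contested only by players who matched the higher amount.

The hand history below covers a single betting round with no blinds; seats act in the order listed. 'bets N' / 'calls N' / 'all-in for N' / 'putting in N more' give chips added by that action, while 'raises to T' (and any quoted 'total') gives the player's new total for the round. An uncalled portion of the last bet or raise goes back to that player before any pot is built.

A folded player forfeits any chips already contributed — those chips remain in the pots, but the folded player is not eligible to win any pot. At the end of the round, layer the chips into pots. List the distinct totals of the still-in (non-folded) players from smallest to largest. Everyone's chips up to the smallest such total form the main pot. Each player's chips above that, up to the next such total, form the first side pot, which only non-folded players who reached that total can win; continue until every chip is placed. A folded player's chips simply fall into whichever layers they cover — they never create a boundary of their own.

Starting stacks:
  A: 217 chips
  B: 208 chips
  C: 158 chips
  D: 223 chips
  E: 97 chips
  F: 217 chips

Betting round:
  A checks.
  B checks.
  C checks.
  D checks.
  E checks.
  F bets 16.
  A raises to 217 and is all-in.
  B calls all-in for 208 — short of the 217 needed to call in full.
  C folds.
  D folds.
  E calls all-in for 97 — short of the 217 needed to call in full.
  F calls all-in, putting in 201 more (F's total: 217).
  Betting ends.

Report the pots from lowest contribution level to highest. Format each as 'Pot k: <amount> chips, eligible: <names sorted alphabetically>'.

Pot 1: 388 chips, eligible: A, B, E, F
Pot 2: 333 chips, eligible: A, B, F
Pot 3: 18 chips, eligible: A, F

Derivation:
Contributions: A=217, B=208, E=97, F=217
Folded: C, D
Pot levels (distinct totals of non-folded players): 97, 208, 217
Layer 1-97: 97 each from A, B, E, F = 97*4 = 388 chips; eligible A, B, E, F
Layer 98-208: 111 each from A, B, F = 111*3 = 333 chips; eligible A, B, F
Layer 209-217: 9 each from A, F = 9*2 = 18 chips; eligible A, F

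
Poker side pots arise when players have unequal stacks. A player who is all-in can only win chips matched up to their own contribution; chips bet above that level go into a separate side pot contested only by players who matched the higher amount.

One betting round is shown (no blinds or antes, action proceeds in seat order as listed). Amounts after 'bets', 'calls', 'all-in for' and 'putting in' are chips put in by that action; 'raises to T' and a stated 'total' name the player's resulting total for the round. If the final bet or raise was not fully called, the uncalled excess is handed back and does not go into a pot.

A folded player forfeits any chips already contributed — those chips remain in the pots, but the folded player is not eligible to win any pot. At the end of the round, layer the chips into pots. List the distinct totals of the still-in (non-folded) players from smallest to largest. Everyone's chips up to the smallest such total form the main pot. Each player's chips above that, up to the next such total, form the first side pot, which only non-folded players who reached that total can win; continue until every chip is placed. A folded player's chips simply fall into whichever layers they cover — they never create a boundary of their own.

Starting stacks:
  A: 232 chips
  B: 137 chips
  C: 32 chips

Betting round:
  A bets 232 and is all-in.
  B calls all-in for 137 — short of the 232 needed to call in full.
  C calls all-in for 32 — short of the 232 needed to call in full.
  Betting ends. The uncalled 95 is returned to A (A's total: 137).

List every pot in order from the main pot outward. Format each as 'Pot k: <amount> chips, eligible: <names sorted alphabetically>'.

Pot 1: 96 chips, eligible: A, B, C
Pot 2: 210 chips, eligible: A, B

Derivation:
Contributions (after 95 returned to A): A=137, B=137, C=32
Pot levels (distinct totals of non-folded players): 32, 137
Layer 1-32: 32 each from A, B, C = 32*3 = 96 chips; eligible A, B, C
Layer 33-137: 105 each from A, B = 105*2 = 210 chips; eligible A, B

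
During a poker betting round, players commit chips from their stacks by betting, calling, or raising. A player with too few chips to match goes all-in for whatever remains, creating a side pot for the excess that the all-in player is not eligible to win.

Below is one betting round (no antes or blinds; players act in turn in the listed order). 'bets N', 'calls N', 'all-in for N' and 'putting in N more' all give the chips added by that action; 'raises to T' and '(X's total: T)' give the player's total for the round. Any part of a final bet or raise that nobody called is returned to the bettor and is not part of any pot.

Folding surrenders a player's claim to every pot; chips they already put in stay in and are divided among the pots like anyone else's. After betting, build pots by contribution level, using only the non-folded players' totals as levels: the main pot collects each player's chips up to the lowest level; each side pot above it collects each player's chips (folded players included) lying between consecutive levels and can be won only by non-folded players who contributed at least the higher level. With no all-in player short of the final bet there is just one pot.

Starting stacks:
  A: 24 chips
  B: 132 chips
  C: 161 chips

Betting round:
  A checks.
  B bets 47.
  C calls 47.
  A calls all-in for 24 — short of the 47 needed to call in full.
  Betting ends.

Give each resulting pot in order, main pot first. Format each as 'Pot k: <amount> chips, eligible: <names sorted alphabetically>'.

Pot 1: 72 chips, eligible: A, B, C
Pot 2: 46 chips, eligible: B, C

Derivation:
Contributions: A=24, B=47, C=47
Pot levels (distinct totals of non-folded players): 24, 47
Layer 1-24: 24 each from A, B, C = 24*3 = 72 chips; eligible A, B, C
Layer 25-47: 23 each from B, C = 23*2 = 46 chips; eligible B, C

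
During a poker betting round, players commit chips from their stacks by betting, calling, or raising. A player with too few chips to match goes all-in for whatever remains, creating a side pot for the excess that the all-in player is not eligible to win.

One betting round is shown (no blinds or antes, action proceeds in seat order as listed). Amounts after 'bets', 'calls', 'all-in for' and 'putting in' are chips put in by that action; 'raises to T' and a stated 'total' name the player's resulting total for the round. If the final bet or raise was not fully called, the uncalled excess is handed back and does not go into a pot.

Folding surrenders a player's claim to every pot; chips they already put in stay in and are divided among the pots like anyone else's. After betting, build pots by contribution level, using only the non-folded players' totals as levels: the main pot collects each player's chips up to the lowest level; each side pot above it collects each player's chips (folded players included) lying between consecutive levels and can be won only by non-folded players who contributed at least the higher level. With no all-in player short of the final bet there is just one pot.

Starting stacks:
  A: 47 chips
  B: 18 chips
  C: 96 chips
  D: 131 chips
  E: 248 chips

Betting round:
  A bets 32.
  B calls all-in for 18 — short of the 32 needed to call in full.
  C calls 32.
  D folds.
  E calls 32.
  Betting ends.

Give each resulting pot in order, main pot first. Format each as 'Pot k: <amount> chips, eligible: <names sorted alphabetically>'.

Pot 1: 72 chips, eligible: A, B, C, E
Pot 2: 42 chips, eligible: A, C, E

Derivation:
Contributions: A=32, B=18, C=32, E=32
Folded: D
Pot levels (distinct totals of non-folded players): 18, 32
Layer 1-18: 18 each from A, B, C, E = 18*4 = 72 chips; eligible A, B, C, E
Layer 19-32: 14 each from A, C, E = 14*3 = 42 chips; eligible A, C, E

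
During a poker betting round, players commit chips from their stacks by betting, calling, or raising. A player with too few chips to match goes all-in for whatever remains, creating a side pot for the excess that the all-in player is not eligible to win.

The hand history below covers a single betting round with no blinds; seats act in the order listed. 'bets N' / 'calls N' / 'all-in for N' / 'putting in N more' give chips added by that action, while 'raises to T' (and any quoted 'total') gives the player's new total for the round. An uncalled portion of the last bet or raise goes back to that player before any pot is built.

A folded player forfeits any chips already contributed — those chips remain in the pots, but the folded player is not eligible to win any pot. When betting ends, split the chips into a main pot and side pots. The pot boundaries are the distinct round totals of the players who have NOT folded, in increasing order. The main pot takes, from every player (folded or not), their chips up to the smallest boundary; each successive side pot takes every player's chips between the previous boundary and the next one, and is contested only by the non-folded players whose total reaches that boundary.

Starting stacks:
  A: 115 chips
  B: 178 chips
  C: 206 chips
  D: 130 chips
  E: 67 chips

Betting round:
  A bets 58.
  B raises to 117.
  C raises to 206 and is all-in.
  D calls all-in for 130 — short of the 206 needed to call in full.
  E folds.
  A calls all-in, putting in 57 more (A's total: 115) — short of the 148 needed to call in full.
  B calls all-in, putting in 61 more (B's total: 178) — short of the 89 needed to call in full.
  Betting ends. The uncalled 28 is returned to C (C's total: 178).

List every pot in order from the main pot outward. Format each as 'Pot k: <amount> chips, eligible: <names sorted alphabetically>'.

Contributions (after 28 returned to C): A=115, B=178, C=178, D=130
Folded: E
Pot levels (distinct totals of non-folded players): 115, 130, 178
Layer 1-115: 115 each from A, B, C, D = 115*4 = 460 chips; eligible A, B, C, D
Layer 116-130: 15 each from B, C, D = 15*3 = 45 chips; eligible B, C, D
Layer 131-178: 48 each from B, C = 48*2 = 96 chips; eligible B, C

Pot 1: 460 chips, eligible: A, B, C, D
Pot 2: 45 chips, eligible: B, C, D
Pot 3: 96 chips, eligible: B, C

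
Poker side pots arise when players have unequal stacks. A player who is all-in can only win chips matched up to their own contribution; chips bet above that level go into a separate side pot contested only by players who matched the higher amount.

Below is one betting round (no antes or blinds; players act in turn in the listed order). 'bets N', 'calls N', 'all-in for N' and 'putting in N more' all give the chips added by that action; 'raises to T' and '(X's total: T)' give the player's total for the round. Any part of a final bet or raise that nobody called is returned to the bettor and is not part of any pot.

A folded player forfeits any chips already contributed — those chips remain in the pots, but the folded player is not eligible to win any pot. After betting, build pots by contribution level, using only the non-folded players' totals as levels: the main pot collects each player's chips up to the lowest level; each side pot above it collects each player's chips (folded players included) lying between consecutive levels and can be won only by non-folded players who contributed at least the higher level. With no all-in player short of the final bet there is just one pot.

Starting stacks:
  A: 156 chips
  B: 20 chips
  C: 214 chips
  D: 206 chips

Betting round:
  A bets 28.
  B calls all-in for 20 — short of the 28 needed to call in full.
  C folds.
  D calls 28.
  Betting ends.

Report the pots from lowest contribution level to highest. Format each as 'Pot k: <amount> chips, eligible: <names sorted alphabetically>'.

Contributions: A=28, B=20, D=28
Folded: C
Pot levels (distinct totals of non-folded players): 20, 28
Layer 1-20: 20 each from A, B, D = 20*3 = 60 chips; eligible A, B, D
Layer 21-28: 8 each from A, D = 8*2 = 16 chips; eligible A, D

Pot 1: 60 chips, eligible: A, B, D
Pot 2: 16 chips, eligible: A, D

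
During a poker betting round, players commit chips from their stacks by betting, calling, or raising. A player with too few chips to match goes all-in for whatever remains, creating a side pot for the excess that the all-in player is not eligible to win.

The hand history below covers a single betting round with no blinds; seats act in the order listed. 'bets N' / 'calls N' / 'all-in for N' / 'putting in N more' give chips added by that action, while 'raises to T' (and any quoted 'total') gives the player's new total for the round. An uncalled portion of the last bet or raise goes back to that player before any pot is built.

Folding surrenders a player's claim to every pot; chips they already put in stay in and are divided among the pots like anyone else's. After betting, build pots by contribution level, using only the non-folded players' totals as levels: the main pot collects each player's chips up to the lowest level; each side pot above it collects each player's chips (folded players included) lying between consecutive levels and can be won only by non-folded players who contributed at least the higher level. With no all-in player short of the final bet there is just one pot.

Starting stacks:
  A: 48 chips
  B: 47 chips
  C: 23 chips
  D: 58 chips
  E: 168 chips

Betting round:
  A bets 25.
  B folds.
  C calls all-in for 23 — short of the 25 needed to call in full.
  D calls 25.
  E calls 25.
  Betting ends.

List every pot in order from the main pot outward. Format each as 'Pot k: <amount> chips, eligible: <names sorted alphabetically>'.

Pot 1: 92 chips, eligible: A, C, D, E
Pot 2: 6 chips, eligible: A, D, E

Derivation:
Contributions: A=25, C=23, D=25, E=25
Folded: B
Pot levels (distinct totals of non-folded players): 23, 25
Layer 1-23: 23 each from A, C, D, E = 23*4 = 92 chips; eligible A, C, D, E
Layer 24-25: 2 each from A, D, E = 2*3 = 6 chips; eligible A, D, E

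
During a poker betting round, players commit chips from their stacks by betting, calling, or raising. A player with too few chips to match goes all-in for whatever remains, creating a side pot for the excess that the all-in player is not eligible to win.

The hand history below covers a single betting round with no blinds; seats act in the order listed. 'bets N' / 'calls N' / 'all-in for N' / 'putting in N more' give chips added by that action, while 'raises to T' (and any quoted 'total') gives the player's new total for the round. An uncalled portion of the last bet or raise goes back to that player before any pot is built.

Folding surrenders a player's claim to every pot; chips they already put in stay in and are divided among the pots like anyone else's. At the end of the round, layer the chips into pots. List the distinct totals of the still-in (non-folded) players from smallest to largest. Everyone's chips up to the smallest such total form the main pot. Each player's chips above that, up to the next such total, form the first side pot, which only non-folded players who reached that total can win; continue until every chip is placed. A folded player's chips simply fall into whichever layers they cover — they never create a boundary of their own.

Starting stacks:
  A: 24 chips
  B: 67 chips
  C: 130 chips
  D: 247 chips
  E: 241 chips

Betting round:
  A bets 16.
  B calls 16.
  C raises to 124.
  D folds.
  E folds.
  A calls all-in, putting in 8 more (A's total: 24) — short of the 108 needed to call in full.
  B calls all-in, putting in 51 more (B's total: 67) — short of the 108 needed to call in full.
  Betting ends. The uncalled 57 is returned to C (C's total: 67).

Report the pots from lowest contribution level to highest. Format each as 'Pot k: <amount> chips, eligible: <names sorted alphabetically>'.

Pot 1: 72 chips, eligible: A, B, C
Pot 2: 86 chips, eligible: B, C

Derivation:
Contributions (after 57 returned to C): A=24, B=67, C=67
Folded: D, E
Pot levels (distinct totals of non-folded players): 24, 67
Layer 1-24: 24 each from A, B, C = 24*3 = 72 chips; eligible A, B, C
Layer 25-67: 43 each from B, C = 43*2 = 86 chips; eligible B, C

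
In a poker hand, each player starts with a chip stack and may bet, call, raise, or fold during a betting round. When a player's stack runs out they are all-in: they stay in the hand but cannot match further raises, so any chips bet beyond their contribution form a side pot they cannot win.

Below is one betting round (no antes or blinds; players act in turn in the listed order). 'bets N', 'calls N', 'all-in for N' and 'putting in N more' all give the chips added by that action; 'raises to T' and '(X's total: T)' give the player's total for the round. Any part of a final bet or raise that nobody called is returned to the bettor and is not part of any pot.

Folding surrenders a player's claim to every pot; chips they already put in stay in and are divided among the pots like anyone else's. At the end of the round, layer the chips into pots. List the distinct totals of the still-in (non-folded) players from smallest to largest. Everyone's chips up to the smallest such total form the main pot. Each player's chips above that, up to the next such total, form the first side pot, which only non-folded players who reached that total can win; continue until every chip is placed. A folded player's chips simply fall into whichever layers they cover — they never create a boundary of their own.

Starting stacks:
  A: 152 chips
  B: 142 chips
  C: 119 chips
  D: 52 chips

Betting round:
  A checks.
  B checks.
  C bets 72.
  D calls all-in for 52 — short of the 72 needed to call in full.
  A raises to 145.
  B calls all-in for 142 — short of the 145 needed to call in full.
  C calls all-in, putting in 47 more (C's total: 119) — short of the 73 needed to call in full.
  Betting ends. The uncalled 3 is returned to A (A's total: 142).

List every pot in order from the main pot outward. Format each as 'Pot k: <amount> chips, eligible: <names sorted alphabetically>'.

Pot 1: 208 chips, eligible: A, B, C, D
Pot 2: 201 chips, eligible: A, B, C
Pot 3: 46 chips, eligible: A, B

Derivation:
Contributions (after 3 returned to A): A=142, B=142, C=119, D=52
Pot levels (distinct totals of non-folded players): 52, 119, 142
Layer 1-52: 52 each from A, B, C, D = 52*4 = 208 chips; eligible A, B, C, D
Layer 53-119: 67 each from A, B, C = 67*3 = 201 chips; eligible A, B, C
Layer 120-142: 23 each from A, B = 23*2 = 46 chips; eligible A, B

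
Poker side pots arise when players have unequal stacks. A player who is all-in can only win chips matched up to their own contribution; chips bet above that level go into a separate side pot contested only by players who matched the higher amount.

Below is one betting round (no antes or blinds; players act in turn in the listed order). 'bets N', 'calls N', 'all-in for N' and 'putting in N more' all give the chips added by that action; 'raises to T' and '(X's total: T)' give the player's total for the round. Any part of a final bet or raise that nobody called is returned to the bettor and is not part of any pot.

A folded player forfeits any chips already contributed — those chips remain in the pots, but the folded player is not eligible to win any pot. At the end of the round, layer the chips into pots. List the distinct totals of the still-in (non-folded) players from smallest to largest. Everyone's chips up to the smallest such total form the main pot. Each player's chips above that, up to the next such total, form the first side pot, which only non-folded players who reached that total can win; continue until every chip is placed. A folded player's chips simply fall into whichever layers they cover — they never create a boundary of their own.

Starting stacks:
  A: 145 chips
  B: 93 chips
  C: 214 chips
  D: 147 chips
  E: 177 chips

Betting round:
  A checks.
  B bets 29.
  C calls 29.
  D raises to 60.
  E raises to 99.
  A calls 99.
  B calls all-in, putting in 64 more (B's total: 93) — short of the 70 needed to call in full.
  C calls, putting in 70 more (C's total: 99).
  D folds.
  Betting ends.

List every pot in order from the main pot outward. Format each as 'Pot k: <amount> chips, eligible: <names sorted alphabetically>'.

Pot 1: 432 chips, eligible: A, B, C, E
Pot 2: 18 chips, eligible: A, C, E

Derivation:
Contributions: A=99, B=93, C=99, D=60, E=99
Folded: D
Pot levels (distinct totals of non-folded players): 93, 99
Layer 1-93: A 93 + B 93 + C 93 + D 60 + E 93 = 432 chips; eligible A, B, C, E
Layer 94-99: 6 each from A, C, E = 6*3 = 18 chips; eligible A, C, E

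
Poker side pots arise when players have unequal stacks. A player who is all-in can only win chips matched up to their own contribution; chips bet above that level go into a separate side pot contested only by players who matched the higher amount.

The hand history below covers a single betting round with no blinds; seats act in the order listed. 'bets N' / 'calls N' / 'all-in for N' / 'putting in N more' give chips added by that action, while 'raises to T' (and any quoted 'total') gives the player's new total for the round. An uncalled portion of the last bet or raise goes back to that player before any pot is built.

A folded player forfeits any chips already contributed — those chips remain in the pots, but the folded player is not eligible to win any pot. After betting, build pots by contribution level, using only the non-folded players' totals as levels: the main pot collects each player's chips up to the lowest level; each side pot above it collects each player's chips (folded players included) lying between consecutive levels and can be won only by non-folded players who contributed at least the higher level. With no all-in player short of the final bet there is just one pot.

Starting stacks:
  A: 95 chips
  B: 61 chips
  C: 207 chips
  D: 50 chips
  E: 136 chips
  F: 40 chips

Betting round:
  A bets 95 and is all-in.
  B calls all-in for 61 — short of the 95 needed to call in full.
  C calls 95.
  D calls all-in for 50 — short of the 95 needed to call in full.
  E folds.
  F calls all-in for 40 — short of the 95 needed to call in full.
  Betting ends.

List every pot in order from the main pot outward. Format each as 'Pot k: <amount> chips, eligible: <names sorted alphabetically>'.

Contributions: A=95, B=61, C=95, D=50, F=40
Folded: E
Pot levels (distinct totals of non-folded players): 40, 50, 61, 95
Layer 1-40: 40 each from A, B, C, D, F = 40*5 = 200 chips; eligible A, B, C, D, F
Layer 41-50: 10 each from A, B, C, D = 10*4 = 40 chips; eligible A, B, C, D
Layer 51-61: 11 each from A, B, C = 11*3 = 33 chips; eligible A, B, C
Layer 62-95: 34 each from A, C = 34*2 = 68 chips; eligible A, C

Pot 1: 200 chips, eligible: A, B, C, D, F
Pot 2: 40 chips, eligible: A, B, C, D
Pot 3: 33 chips, eligible: A, B, C
Pot 4: 68 chips, eligible: A, C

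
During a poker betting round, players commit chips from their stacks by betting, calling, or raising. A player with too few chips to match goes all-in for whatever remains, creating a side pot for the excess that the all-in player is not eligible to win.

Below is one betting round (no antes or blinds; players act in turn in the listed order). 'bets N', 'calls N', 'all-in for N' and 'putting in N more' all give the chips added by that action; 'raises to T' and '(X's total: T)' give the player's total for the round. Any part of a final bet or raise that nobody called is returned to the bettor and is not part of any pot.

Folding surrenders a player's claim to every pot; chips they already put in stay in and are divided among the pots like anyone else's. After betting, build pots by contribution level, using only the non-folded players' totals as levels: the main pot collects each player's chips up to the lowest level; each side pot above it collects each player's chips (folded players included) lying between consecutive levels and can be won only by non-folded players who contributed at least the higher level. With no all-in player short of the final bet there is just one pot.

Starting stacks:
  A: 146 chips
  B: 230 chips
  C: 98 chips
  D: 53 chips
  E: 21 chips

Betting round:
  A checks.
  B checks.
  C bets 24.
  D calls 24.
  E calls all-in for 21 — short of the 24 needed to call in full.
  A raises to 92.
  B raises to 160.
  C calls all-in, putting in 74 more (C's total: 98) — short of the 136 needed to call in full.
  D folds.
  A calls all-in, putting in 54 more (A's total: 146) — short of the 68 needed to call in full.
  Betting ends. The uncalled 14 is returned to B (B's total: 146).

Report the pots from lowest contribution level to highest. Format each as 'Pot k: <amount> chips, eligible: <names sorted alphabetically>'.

Contributions (after 14 returned to B): A=146, B=146, C=98, D=24, E=21
Folded: D
Pot levels (distinct totals of non-folded players): 21, 98, 146
Layer 1-21: 21 each from A, B, C, D, E = 21*5 = 105 chips; eligible A, B, C, E
Layer 22-98: A 77 + B 77 + C 77 + D 3 = 234 chips; eligible A, B, C
Layer 99-146: 48 each from A, B = 48*2 = 96 chips; eligible A, B

Pot 1: 105 chips, eligible: A, B, C, E
Pot 2: 234 chips, eligible: A, B, C
Pot 3: 96 chips, eligible: A, B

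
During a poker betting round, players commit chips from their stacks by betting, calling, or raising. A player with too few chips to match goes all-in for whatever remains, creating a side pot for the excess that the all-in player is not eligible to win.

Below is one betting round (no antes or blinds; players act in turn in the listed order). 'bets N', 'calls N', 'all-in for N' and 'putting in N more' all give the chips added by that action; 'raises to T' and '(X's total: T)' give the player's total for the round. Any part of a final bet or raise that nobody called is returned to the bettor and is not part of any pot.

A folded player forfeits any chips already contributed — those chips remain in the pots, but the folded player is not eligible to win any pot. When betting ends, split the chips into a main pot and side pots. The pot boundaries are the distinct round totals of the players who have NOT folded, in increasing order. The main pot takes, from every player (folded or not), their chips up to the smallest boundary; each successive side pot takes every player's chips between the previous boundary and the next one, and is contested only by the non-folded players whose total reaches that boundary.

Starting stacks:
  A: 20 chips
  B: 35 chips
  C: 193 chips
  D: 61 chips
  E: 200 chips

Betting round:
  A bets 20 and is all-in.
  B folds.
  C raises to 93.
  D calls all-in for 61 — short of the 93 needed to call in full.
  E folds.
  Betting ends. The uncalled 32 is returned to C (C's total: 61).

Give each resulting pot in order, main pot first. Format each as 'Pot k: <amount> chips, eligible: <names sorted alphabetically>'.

Contributions (after 32 returned to C): A=20, C=61, D=61
Folded: B, E
Pot levels (distinct totals of non-folded players): 20, 61
Layer 1-20: 20 each from A, C, D = 20*3 = 60 chips; eligible A, C, D
Layer 21-61: 41 each from C, D = 41*2 = 82 chips; eligible C, D

Pot 1: 60 chips, eligible: A, C, D
Pot 2: 82 chips, eligible: C, D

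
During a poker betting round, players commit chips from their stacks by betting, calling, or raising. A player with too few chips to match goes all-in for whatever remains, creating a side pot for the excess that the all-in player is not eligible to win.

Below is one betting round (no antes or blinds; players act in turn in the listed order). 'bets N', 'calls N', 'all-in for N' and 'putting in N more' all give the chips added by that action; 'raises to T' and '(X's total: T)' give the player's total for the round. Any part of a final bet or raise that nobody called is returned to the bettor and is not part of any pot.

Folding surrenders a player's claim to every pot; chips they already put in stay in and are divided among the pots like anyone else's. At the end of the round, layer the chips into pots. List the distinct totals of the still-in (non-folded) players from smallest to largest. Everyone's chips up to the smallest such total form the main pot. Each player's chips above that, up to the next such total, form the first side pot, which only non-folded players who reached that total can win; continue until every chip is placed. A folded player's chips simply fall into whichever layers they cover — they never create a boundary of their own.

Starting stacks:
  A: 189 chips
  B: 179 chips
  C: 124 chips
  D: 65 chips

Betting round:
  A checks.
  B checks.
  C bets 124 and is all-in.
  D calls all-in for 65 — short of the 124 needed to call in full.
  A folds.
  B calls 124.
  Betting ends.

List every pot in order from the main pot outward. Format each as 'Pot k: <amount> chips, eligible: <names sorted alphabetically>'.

Pot 1: 195 chips, eligible: B, C, D
Pot 2: 118 chips, eligible: B, C

Derivation:
Contributions: B=124, C=124, D=65
Folded: A
Pot levels (distinct totals of non-folded players): 65, 124
Layer 1-65: 65 each from B, C, D = 65*3 = 195 chips; eligible B, C, D
Layer 66-124: 59 each from B, C = 59*2 = 118 chips; eligible B, C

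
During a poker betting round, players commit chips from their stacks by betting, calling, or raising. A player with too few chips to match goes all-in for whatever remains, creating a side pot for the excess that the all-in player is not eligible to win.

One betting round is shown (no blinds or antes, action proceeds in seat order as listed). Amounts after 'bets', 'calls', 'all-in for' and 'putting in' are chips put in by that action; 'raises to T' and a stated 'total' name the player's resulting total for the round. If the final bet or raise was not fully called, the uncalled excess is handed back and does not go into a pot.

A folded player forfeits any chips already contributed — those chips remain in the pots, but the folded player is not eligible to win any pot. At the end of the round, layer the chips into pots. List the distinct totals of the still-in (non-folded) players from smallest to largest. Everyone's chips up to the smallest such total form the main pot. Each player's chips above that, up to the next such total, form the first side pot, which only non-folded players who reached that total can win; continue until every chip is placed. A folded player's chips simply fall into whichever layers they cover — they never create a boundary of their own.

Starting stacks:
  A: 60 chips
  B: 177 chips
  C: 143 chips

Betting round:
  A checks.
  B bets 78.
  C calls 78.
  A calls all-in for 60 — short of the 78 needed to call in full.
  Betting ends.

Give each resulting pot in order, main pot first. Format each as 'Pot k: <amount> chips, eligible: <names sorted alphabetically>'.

Pot 1: 180 chips, eligible: A, B, C
Pot 2: 36 chips, eligible: B, C

Derivation:
Contributions: A=60, B=78, C=78
Pot levels (distinct totals of non-folded players): 60, 78
Layer 1-60: 60 each from A, B, C = 60*3 = 180 chips; eligible A, B, C
Layer 61-78: 18 each from B, C = 18*2 = 36 chips; eligible B, C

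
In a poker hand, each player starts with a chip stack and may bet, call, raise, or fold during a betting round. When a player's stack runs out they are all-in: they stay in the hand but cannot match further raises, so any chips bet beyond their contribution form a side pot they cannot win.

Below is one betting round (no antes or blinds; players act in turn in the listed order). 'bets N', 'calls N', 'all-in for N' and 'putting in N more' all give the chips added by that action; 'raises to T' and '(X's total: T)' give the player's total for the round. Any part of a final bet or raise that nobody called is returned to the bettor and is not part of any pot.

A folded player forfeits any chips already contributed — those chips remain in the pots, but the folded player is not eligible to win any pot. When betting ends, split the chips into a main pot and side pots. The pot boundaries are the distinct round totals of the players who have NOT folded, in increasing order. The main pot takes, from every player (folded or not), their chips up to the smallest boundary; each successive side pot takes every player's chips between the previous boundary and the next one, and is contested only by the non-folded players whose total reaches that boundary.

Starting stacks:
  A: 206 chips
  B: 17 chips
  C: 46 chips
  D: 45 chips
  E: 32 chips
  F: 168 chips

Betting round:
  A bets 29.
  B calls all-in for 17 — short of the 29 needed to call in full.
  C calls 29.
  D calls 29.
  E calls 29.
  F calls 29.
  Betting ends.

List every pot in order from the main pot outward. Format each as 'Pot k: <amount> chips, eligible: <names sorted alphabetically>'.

Contributions: A=29, B=17, C=29, D=29, E=29, F=29
Pot levels (distinct totals of non-folded players): 17, 29
Layer 1-17: 17 each from A, B, C, D, E, F = 17*6 = 102 chips; eligible A, B, C, D, E, F
Layer 18-29: 12 each from A, C, D, E, F = 12*5 = 60 chips; eligible A, C, D, E, F

Pot 1: 102 chips, eligible: A, B, C, D, E, F
Pot 2: 60 chips, eligible: A, C, D, E, F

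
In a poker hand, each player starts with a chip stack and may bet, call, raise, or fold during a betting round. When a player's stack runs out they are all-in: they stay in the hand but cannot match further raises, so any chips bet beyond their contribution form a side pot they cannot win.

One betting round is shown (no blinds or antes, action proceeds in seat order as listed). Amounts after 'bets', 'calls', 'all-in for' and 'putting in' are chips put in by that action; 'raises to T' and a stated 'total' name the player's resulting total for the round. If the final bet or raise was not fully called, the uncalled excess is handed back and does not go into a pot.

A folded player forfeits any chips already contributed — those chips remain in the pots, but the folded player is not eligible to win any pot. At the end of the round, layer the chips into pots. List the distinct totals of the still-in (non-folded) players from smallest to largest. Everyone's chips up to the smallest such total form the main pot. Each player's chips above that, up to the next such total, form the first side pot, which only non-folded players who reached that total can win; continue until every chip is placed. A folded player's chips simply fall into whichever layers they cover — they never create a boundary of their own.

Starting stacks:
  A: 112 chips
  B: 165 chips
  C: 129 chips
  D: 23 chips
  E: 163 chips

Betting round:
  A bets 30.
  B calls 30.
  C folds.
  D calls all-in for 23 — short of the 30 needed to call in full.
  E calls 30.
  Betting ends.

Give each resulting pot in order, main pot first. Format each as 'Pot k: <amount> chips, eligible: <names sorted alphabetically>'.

Contributions: A=30, B=30, D=23, E=30
Folded: C
Pot levels (distinct totals of non-folded players): 23, 30
Layer 1-23: 23 each from A, B, D, E = 23*4 = 92 chips; eligible A, B, D, E
Layer 24-30: 7 each from A, B, E = 7*3 = 21 chips; eligible A, B, E

Pot 1: 92 chips, eligible: A, B, D, E
Pot 2: 21 chips, eligible: A, B, E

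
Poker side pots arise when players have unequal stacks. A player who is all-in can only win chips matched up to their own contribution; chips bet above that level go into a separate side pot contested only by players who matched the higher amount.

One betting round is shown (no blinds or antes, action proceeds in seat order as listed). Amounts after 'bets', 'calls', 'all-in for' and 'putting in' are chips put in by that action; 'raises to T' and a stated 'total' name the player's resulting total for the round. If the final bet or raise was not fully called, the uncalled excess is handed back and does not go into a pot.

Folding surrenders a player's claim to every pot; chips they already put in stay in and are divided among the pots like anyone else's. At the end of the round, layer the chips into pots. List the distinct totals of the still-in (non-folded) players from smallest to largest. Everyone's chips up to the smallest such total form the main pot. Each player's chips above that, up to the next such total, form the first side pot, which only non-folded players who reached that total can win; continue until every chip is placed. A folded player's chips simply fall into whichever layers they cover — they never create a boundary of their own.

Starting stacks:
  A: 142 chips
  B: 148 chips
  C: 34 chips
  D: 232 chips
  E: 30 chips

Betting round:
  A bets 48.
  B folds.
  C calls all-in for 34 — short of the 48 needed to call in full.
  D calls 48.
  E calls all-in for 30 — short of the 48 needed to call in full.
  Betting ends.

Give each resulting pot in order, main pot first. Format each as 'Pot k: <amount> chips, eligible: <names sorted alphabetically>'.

Contributions: A=48, C=34, D=48, E=30
Folded: B
Pot levels (distinct totals of non-folded players): 30, 34, 48
Layer 1-30: 30 each from A, C, D, E = 30*4 = 120 chips; eligible A, C, D, E
Layer 31-34: 4 each from A, C, D = 4*3 = 12 chips; eligible A, C, D
Layer 35-48: 14 each from A, D = 14*2 = 28 chips; eligible A, D

Pot 1: 120 chips, eligible: A, C, D, E
Pot 2: 12 chips, eligible: A, C, D
Pot 3: 28 chips, eligible: A, D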